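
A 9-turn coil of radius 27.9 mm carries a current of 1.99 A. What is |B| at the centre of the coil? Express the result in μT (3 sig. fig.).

For an N-turn flat coil, B = Nμ₀I/(2R) with R = 0.0279 m.
B = 9 × 4.48×10⁻⁵ T = 4.03×10⁻⁴ T.

B ≈ 403 μT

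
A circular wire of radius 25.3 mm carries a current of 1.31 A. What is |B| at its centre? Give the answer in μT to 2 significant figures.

B ≈ 33 μT

At the centre of a circular loop the Biot–Savart law gives B = μ₀I/(2R).
B = (4π×10⁻⁷ × 1.31) / (2 × 0.0253) = 3.25×10⁻⁵ T.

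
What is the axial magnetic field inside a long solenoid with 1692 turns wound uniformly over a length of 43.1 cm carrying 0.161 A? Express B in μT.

Inside a long solenoid, B = μ₀nI with n = 3926 turns/m.
B = 4π×10⁻⁷ × 3926 × 0.161 = 7.94×10⁻⁴ T.

B ≈ 794 μT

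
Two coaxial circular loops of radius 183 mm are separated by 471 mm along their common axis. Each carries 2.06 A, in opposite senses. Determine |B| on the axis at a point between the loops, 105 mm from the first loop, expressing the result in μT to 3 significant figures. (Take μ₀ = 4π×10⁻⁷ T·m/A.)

B ≈ 3.98 μT

Each loop contributes B = μ₀IR²/[2(R²+z²)^(3/2)] on the axis, with z measured from that loop.
Loop 1 (z = 0.105 m): B₁ = 4.62×10⁻⁶ T. Loop 2 (z = 0.366 m): B₂ = 6.33×10⁻⁷ T.
The fields oppose: B = |B₁ − B₂| = 3.98×10⁻⁶ T.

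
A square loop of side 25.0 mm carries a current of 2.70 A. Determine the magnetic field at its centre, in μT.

Each side is a finite straight segment at perpendicular distance d = a/(2 tan(π/4)) = 0.0125 m from the centre, with end-angles ±π/4.
One side contributes B₁ = (μ₀I/4πd)·2 sin(π/4) = 3.05×10⁻⁵ T.
All 4 sides add in the same direction: B = 4 × 3.05×10⁻⁵ = 1.22×10⁻⁴ T.

B ≈ 122 μT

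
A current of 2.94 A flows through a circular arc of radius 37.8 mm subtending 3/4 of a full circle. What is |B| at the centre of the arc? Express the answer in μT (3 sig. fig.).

The Biot–Savart field of a circular arc at its centre is B = μ₀Iφ/(4πR), with φ = 4.712 rad.
B = (4π×10⁻⁷ × 2.94 × 4.712) / (4π × 0.0378) = 3.67×10⁻⁵ T.

B ≈ 36.7 μT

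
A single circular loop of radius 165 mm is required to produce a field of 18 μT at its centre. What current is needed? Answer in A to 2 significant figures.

I ≈ 4.7 A

At the centre of a circular loop B = μ₀I/(2R), so I = 2RB/μ₀.
With R = 0.165 m, I = 2 × 0.165 × 1.80×10⁻⁵ / (4π×10⁻⁷) = 4.73 A.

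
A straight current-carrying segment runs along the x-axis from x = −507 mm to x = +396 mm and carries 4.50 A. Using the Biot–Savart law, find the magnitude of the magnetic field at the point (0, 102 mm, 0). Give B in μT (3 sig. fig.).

For a finite straight segment, B = (μ₀I/4πd)(sinθ₁ + sinθ₂), where θ₁, θ₂ are the angles from the perpendicular to each end.
The perpendicular distance is d = 0.102 m; the end-offsets along the wire are a = 0.507 m and b = 0.396 m.
sinθ₁ = 0.507/√(0.507²+0.102²) = 0.9804; sinθ₂ = 0.396/√(0.396²+0.102²) = 0.9684.
B = (4π×10⁻⁷ × 4.50) / (4π × 0.102) × (0.9804 + 0.9684) = 8.60×10⁻⁶ T.

B ≈ 8.60 μT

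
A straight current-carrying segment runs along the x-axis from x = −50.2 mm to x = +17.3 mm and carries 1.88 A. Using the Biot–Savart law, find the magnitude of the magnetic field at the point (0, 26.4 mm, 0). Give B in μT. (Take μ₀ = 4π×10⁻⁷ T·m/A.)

For a finite straight segment, B = (μ₀I/4πd)(sinθ₁ + sinθ₂), where θ₁, θ₂ are the angles from the perpendicular to each end.
The perpendicular distance is d = 0.0264 m; the end-offsets along the wire are a = 0.0502 m and b = 0.0173 m.
sinθ₁ = 0.0502/√(0.0502²+0.0264²) = 0.8851; sinθ₂ = 0.0173/√(0.0173²+0.0264²) = 0.5481.
B = (4π×10⁻⁷ × 1.88) / (4π × 0.0264) × (0.8851 + 0.5481) = 1.02×10⁻⁵ T.

B ≈ 10.2 μT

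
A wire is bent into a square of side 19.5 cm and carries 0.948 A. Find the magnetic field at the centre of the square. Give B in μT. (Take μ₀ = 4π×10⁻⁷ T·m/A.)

B ≈ 5.50 μT

Each side is a finite straight segment at perpendicular distance d = a/(2 tan(π/4)) = 0.0975 m from the centre, with end-angles ±π/4.
One side contributes B₁ = (μ₀I/4πd)·2 sin(π/4) = 1.38×10⁻⁶ T.
All 4 sides add in the same direction: B = 4 × 1.38×10⁻⁶ = 5.50×10⁻⁶ T.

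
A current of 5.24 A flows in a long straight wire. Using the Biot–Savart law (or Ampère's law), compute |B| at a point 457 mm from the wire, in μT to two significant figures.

For an infinitely long straight wire, B = μ₀I/(2πd).
B = (4π×10⁻⁷ × 5.24) / (2π × 0.457) = 2.29×10⁻⁶ T.

B ≈ 2.3 μT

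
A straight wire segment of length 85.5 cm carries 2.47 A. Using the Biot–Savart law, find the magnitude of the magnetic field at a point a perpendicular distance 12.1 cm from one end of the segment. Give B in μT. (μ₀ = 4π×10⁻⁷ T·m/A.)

For a finite straight segment, B = (μ₀I/4πd)(sinθ₁ + sinθ₂), where θ₁, θ₂ are the angles from the perpendicular to each end.
The perpendicular foot is at one end, so the two end-offsets along the wire are 0 and L = 0.855 m.
sinθ₁ = 0/√(0²+0.121²) = 0.0000; sinθ₂ = 0.855/√(0.855²+0.121²) = 0.9901.
B = (4π×10⁻⁷ × 2.47) / (4π × 0.121) × (0.0000 + 0.9901) = 2.02×10⁻⁶ T.

B ≈ 2.02 μT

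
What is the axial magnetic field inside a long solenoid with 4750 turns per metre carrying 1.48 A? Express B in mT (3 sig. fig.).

Inside a long solenoid, B = μ₀nI with n = 4750 turns/m.
B = 4π×10⁻⁷ × 4750 × 1.48 = 8.83×10⁻³ T.

B ≈ 8.83 mT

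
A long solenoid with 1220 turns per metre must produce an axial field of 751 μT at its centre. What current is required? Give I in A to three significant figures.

Inside a long solenoid B = μ₀nI with n = 1220 m⁻¹, so I = B/(μ₀n).
I = 7.51×10⁻⁴ / (4π×10⁻⁷ × 1220) = 0.490 A.

I ≈ 0.490 A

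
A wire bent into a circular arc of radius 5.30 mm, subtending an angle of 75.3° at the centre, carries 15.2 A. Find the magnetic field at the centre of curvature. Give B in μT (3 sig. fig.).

B ≈ 377 μT

The Biot–Savart field of a circular arc at its centre is B = μ₀Iφ/(4πR), with φ = 1.314 rad.
B = (4π×10⁻⁷ × 15.2 × 1.314) / (4π × 0.0053) = 3.77×10⁻⁴ T.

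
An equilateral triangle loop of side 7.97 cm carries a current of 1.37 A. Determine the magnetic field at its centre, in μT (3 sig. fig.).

B ≈ 30.9 μT

Each side is a finite straight segment at perpendicular distance d = a/(2 tan(π/3)) = 0.02301 m from the centre, with end-angles ±π/3.
One side contributes B₁ = (μ₀I/4πd)·2 sin(π/3) = 1.03×10⁻⁵ T.
All 3 sides add in the same direction: B = 3 × 1.03×10⁻⁵ = 3.09×10⁻⁵ T.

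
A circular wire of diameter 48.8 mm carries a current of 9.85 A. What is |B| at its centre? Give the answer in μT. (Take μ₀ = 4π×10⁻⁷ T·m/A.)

B ≈ 254 μT

At the centre of a circular loop the Biot–Savart law gives B = μ₀I/(2R) (so R = 0.0244 m).
B = (4π×10⁻⁷ × 9.85) / (2 × 0.0244) = 2.54×10⁻⁴ T.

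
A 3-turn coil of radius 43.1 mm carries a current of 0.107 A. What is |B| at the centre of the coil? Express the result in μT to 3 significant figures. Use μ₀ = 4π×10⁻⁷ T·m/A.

B ≈ 4.68 μT

For an N-turn flat coil, B = Nμ₀I/(2R) with R = 0.0431 m.
B = 3 × 1.56×10⁻⁶ T = 4.68×10⁻⁶ T.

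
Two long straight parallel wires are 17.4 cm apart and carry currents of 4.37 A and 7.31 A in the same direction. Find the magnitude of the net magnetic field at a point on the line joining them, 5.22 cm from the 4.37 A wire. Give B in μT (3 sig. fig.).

B ≈ 4.74 μT

Each long wire gives B = μ₀I/(2πd). Distances are d₁ = 0.0522 m and d₂ = 0.1218 m.
B₁ = 1.67×10⁻⁵ T, B₂ = 1.20×10⁻⁵ T.
Between parallel currents the two contributions point in opposite directions, so they subtract. B = |B₁ − B₂| = |1.67×10⁻⁵ − 1.20×10⁻⁵| = 4.74×10⁻⁶ T.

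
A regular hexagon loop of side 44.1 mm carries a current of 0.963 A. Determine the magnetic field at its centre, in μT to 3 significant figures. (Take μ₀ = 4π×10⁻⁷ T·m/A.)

B ≈ 15.1 μT

Each side is a finite straight segment at perpendicular distance d = a/(2 tan(π/6)) = 0.03819 m from the centre, with end-angles ±π/6.
One side contributes B₁ = (μ₀I/4πd)·2 sin(π/6) = 2.52×10⁻⁶ T.
All 6 sides add in the same direction: B = 6 × 2.52×10⁻⁶ = 1.51×10⁻⁵ T.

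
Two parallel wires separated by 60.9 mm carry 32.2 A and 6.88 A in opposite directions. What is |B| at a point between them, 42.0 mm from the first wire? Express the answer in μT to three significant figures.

Each long wire gives B = μ₀I/(2πd). Distances are d₁ = 0.042 m and d₂ = 0.0189 m.
B₁ = 1.53×10⁻⁴ T, B₂ = 7.28×10⁻⁵ T.
Between antiparallel currents both contributions point the same way, so they add. B = B₁ + B₂ = 1.53×10⁻⁴ + 7.28×10⁻⁵ = 2.26×10⁻⁴ T.

B ≈ 226 μT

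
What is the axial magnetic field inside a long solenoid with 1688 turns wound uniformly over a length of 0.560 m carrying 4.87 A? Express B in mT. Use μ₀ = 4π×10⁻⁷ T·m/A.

B ≈ 18.4 mT

Inside a long solenoid, B = μ₀nI with n = 3014 turns/m.
B = 4π×10⁻⁷ × 3014 × 4.87 = 1.84×10⁻² T.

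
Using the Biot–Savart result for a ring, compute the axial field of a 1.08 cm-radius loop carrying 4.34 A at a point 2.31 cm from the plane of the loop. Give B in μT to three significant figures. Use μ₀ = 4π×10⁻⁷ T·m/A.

On the axis of a circular loop, B = μ₀IR² / [2(R²+z²)^(3/2)].
R² + z² = (0.0108)² + (0.0231)² = 0.0006503 m², and (R²+z²)^(3/2) = 1.66×10⁻⁵ m³.
B = (4π×10⁻⁷ × 4.34 × 0.0001166) / (2 × 1.66×10⁻⁵) = 1.92×10⁻⁵ T.

B ≈ 19.2 μT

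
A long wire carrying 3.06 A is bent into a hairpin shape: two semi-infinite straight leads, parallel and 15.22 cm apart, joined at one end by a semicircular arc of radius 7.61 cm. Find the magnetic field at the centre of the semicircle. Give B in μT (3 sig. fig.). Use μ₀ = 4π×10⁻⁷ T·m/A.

B ≈ 20.7 μT

The semicircular arc contributes B_arc = μ₀I·π/(4πR) = μ₀I/(4R) = 1.26×10⁻⁵ T.
Each semi-infinite lead is at perpendicular distance R = 0.0761 m from the centre, with the perpendicular foot at its near end, so it contributes μ₀I/(4πR); both point the same way, together 8.04×10⁻⁶ T.
Arc and leads all point the same direction: B = 1.26×10⁻⁵ + 8.04×10⁻⁶ = 2.07×10⁻⁵ T.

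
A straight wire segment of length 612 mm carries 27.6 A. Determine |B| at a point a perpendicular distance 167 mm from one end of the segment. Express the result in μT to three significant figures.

For a finite straight segment, B = (μ₀I/4πd)(sinθ₁ + sinθ₂), where θ₁, θ₂ are the angles from the perpendicular to each end.
The perpendicular foot is at one end, so the two end-offsets along the wire are 0 and L = 0.612 m.
sinθ₁ = 0/√(0²+0.167²) = 0.0000; sinθ₂ = 0.612/√(0.612²+0.167²) = 0.9647.
B = (4π×10⁻⁷ × 27.6) / (4π × 0.167) × (0.0000 + 0.9647) = 1.59×10⁻⁵ T.

B ≈ 15.9 μT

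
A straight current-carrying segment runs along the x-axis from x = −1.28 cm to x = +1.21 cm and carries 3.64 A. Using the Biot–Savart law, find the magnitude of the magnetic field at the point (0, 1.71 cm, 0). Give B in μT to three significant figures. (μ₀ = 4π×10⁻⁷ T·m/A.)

B ≈ 25.1 μT

For a finite straight segment, B = (μ₀I/4πd)(sinθ₁ + sinθ₂), where θ₁, θ₂ are the angles from the perpendicular to each end.
The perpendicular distance is d = 0.0171 m; the end-offsets along the wire are a = 0.0128 m and b = 0.0121 m.
sinθ₁ = 0.0128/√(0.0128²+0.0171²) = 0.5993; sinθ₂ = 0.0121/√(0.0121²+0.0171²) = 0.5776.
B = (4π×10⁻⁷ × 3.64) / (4π × 0.0171) × (0.5993 + 0.5776) = 2.51×10⁻⁵ T.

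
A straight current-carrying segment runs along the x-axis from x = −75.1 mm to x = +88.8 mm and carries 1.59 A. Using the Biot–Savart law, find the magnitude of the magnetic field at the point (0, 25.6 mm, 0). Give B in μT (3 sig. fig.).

B ≈ 11.8 μT

For a finite straight segment, B = (μ₀I/4πd)(sinθ₁ + sinθ₂), where θ₁, θ₂ are the angles from the perpendicular to each end.
The perpendicular distance is d = 0.0256 m; the end-offsets along the wire are a = 0.0751 m and b = 0.0888 m.
sinθ₁ = 0.0751/√(0.0751²+0.0256²) = 0.9465; sinθ₂ = 0.0888/√(0.0888²+0.0256²) = 0.9609.
B = (4π×10⁻⁷ × 1.59) / (4π × 0.0256) × (0.9465 + 0.9609) = 1.18×10⁻⁵ T.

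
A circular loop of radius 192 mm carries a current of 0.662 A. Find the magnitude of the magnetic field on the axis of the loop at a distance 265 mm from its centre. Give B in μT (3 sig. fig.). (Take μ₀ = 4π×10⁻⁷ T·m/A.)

B ≈ 0.438 μT

On the axis of a circular loop, B = μ₀IR² / [2(R²+z²)^(3/2)].
R² + z² = (0.192)² + (0.265)² = 0.1071 m², and (R²+z²)^(3/2) = 3.50×10⁻² m³.
B = (4π×10⁻⁷ × 0.662 × 0.03686) / (2 × 3.50×10⁻²) = 4.38×10⁻⁷ T.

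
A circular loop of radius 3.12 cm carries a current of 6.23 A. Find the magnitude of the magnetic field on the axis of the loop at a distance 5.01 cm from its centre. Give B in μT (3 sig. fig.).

B ≈ 18.5 μT

On the axis of a circular loop, B = μ₀IR² / [2(R²+z²)^(3/2)].
R² + z² = (0.0312)² + (0.0501)² = 0.003483 m², and (R²+z²)^(3/2) = 2.06×10⁻⁴ m³.
B = (4π×10⁻⁷ × 6.23 × 0.0009734) / (2 × 2.06×10⁻⁴) = 1.85×10⁻⁵ T.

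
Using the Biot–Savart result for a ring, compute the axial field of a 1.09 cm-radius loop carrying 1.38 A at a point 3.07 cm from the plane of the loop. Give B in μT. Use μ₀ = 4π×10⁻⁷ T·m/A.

On the axis of a circular loop, B = μ₀IR² / [2(R²+z²)^(3/2)].
R² + z² = (0.0109)² + (0.0307)² = 0.001061 m², and (R²+z²)^(3/2) = 3.46×10⁻⁵ m³.
B = (4π×10⁻⁷ × 1.38 × 0.0001188) / (2 × 3.46×10⁻⁵) = 2.98×10⁻⁶ T.

B ≈ 2.98 μT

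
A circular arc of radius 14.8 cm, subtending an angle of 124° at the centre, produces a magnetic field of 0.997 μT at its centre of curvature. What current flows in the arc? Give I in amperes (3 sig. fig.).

For a circular arc, B = μ₀Iφ/(4πR) with φ in radians; here φ = 2.164 rad.
So I = 4πRB/(μ₀φ) = 4π × 0.148 × 9.97×10⁻⁷ / (4π×10⁻⁷ × 2.164) = 0.682 A.

I ≈ 0.682 A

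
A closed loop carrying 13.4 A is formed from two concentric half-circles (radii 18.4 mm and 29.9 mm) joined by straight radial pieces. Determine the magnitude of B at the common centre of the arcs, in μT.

B ≈ 88.0 μT

The radial connectors point toward the centre, so dl × r̂ = 0 and they contribute nothing.
Each semicircle gives μ₀I/(4R): inner arc 2.29×10⁻⁴ T, outer arc 1.41×10⁻⁴ T.
The two arcs carry current in opposite angular senses, so their fields oppose: B = |2.29×10⁻⁴ − 1.41×10⁻⁴| = 8.80×10⁻⁵ T.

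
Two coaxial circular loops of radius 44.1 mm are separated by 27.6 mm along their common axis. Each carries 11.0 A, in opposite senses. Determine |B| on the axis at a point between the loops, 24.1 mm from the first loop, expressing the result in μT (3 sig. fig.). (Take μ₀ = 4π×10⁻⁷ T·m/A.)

B ≈ 49.4 μT

Each loop contributes B = μ₀IR²/[2(R²+z²)^(3/2)] on the axis, with z measured from that loop.
Loop 1 (z = 0.0241 m): B₁ = 1.06×10⁻⁴ T. Loop 2 (z = 0.0035 m): B₂ = 1.55×10⁻⁴ T.
The fields oppose: B = |B₁ − B₂| = 4.94×10⁻⁵ T.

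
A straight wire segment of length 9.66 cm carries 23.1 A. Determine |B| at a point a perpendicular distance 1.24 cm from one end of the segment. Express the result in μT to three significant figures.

B ≈ 185 μT

For a finite straight segment, B = (μ₀I/4πd)(sinθ₁ + sinθ₂), where θ₁, θ₂ are the angles from the perpendicular to each end.
The perpendicular foot is at one end, so the two end-offsets along the wire are 0 and L = 0.0966 m.
sinθ₁ = 0/√(0²+0.0124²) = 0.0000; sinθ₂ = 0.0966/√(0.0966²+0.0124²) = 0.9919.
B = (4π×10⁻⁷ × 23.1) / (4π × 0.0124) × (0.0000 + 0.9919) = 1.85×10⁻⁴ T.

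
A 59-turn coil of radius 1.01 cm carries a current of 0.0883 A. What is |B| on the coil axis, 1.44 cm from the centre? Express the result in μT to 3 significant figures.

For an N-turn flat coil, B = Nμ₀IR²/[2(R²+z²)^(3/2)] with R = 0.0101 m, z = 0.0144 m.
B = 59 × 1.04×10⁻⁶ T = 6.14×10⁻⁵ T.

B ≈ 61.4 μT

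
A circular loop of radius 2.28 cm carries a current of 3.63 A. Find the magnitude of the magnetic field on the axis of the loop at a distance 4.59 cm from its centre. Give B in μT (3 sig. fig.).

B ≈ 8.81 μT

On the axis of a circular loop, B = μ₀IR² / [2(R²+z²)^(3/2)].
R² + z² = (0.0228)² + (0.0459)² = 0.002627 m², and (R²+z²)^(3/2) = 1.35×10⁻⁴ m³.
B = (4π×10⁻⁷ × 3.63 × 0.0005198) / (2 × 1.35×10⁻⁴) = 8.81×10⁻⁶ T.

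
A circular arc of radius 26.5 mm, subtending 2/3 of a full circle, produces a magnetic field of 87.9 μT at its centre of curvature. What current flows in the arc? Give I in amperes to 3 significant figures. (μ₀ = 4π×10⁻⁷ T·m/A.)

I ≈ 5.56 A

For a circular arc, B = μ₀Iφ/(4πR) with φ in radians; here φ = 4.189 rad.
So I = 4πRB/(μ₀φ) = 4π × 0.0265 × 8.79×10⁻⁵ / (4π×10⁻⁷ × 4.189) = 5.56 A.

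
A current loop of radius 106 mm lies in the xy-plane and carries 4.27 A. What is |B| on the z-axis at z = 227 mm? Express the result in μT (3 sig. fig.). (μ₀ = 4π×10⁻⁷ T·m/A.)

B ≈ 1.92 μT

On the axis of a circular loop, B = μ₀IR² / [2(R²+z²)^(3/2)].
R² + z² = (0.106)² + (0.227)² = 0.06277 m², and (R²+z²)^(3/2) = 1.57×10⁻² m³.
B = (4π×10⁻⁷ × 4.27 × 0.01124) / (2 × 1.57×10⁻²) = 1.92×10⁻⁶ T.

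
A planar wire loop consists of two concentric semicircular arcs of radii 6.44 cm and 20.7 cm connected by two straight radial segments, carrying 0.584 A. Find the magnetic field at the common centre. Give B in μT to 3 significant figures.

B ≈ 1.96 μT

The radial connectors point toward the centre, so dl × r̂ = 0 and they contribute nothing.
Each semicircle gives μ₀I/(4R): inner arc 2.85×10⁻⁶ T, outer arc 8.86×10⁻⁷ T.
The two arcs carry current in opposite angular senses, so their fields oppose: B = |2.85×10⁻⁶ − 8.86×10⁻⁷| = 1.96×10⁻⁶ T.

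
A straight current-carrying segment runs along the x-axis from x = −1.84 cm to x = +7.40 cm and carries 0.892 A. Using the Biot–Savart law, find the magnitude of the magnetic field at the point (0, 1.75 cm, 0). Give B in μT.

B ≈ 8.65 μT

For a finite straight segment, B = (μ₀I/4πd)(sinθ₁ + sinθ₂), where θ₁, θ₂ are the angles from the perpendicular to each end.
The perpendicular distance is d = 0.0175 m; the end-offsets along the wire are a = 0.0184 m and b = 0.074 m.
sinθ₁ = 0.0184/√(0.0184²+0.0175²) = 0.7246; sinθ₂ = 0.074/√(0.074²+0.0175²) = 0.9732.
B = (4π×10⁻⁷ × 0.892) / (4π × 0.0175) × (0.7246 + 0.9732) = 8.65×10⁻⁶ T.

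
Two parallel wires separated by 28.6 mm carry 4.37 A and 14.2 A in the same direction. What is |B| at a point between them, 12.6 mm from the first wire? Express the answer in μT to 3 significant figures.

Each long wire gives B = μ₀I/(2πd). Distances are d₁ = 0.0126 m and d₂ = 0.016 m.
B₁ = 6.94×10⁻⁵ T, B₂ = 1.77×10⁻⁴ T.
Between parallel currents the two contributions point in opposite directions, so they subtract. B = |B₁ − B₂| = |6.94×10⁻⁵ − 1.77×10⁻⁴| = 1.08×10⁻⁴ T.

B ≈ 108 μT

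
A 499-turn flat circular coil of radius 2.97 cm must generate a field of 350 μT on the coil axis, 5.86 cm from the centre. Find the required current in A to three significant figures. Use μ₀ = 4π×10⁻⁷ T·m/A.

I ≈ 0.359 A

For an N-turn coil, B = Nμ₀IR²/[2(R²+z²)^(3/2)] with R = 0.0297 m, z = 0.0586 m, so I = 2B(R²+z²)^(3/2)/(Nμ₀R²) = 2 × 3.50×10⁻⁴ × 2.84×10⁻⁴ / (499 × 4π×10⁻⁷ × 0.0008821) = 0.359 A.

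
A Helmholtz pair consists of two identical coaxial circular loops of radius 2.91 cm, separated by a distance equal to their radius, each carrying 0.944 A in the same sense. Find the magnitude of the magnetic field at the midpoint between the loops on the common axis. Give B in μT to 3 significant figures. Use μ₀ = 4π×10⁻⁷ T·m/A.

B ≈ 29.2 μT

Each loop contributes B = μ₀IR²/[2(R²+z²)^(3/2)] on the axis, with z measured from that loop.
Loop 1 (z = 0.01455 m): B₁ = 1.46×10⁻⁵ T. Loop 2 (z = 0.01455 m): B₂ = 1.46×10⁻⁵ T.
The fields add: B = B₁ + B₂ = 2.92×10⁻⁵ T.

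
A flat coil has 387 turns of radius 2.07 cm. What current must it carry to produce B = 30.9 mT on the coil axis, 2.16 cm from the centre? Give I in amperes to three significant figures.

I ≈ 7.94 A

For an N-turn coil, B = Nμ₀IR²/[2(R²+z²)^(3/2)] with R = 0.0207 m, z = 0.0216 m, so I = 2B(R²+z²)^(3/2)/(Nμ₀R²) = 2 × 3.09×10⁻² × 2.68×10⁻⁵ / (387 × 4π×10⁻⁷ × 0.0004285) = 7.94 A.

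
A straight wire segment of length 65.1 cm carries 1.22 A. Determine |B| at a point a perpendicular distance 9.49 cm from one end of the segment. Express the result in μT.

For a finite straight segment, B = (μ₀I/4πd)(sinθ₁ + sinθ₂), where θ₁, θ₂ are the angles from the perpendicular to each end.
The perpendicular foot is at one end, so the two end-offsets along the wire are 0 and L = 0.651 m.
sinθ₁ = 0/√(0²+0.0949²) = 0.0000; sinθ₂ = 0.651/√(0.651²+0.0949²) = 0.9895.
B = (4π×10⁻⁷ × 1.22) / (4π × 0.0949) × (0.0000 + 0.9895) = 1.27×10⁻⁶ T.

B ≈ 1.27 μT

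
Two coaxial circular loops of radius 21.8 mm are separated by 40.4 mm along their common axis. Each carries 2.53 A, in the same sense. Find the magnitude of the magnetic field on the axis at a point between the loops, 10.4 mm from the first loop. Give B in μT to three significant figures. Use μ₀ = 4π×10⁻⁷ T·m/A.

B ≈ 68.4 μT

Each loop contributes B = μ₀IR²/[2(R²+z²)^(3/2)] on the axis, with z measured from that loop.
Loop 1 (z = 0.0104 m): B₁ = 5.36×10⁻⁵ T. Loop 2 (z = 0.03 m): B₂ = 1.48×10⁻⁵ T.
The fields add: B = B₁ + B₂ = 6.84×10⁻⁵ T.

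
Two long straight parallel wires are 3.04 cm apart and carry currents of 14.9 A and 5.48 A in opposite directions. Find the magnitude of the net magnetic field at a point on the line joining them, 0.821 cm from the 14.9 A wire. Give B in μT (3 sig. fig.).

Each long wire gives B = μ₀I/(2πd). Distances are d₁ = 0.00821 m and d₂ = 0.02219 m.
B₁ = 3.63×10⁻⁴ T, B₂ = 4.94×10⁻⁵ T.
Between antiparallel currents both contributions point the same way, so they add. B = B₁ + B₂ = 3.63×10⁻⁴ + 4.94×10⁻⁵ = 4.12×10⁻⁴ T.

B ≈ 412 μT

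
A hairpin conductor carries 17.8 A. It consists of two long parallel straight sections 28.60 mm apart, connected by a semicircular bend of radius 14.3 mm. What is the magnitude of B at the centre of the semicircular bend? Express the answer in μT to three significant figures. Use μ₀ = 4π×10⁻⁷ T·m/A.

The semicircular arc contributes B_arc = μ₀I·π/(4πR) = μ₀I/(4R) = 3.91×10⁻⁴ T.
Each semi-infinite lead is at perpendicular distance R = 0.0143 m from the centre, with the perpendicular foot at its near end, so it contributes μ₀I/(4πR); both point the same way, together 2.49×10⁻⁴ T.
Arc and leads all point the same direction: B = 3.91×10⁻⁴ + 2.49×10⁻⁴ = 6.40×10⁻⁴ T.

B ≈ 640 μT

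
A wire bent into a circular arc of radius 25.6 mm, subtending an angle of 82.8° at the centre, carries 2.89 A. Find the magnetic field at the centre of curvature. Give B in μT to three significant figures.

The Biot–Savart field of a circular arc at its centre is B = μ₀Iφ/(4πR), with φ = 1.445 rad.
B = (4π×10⁻⁷ × 2.89 × 1.445) / (4π × 0.0256) = 1.63×10⁻⁵ T.

B ≈ 16.3 μT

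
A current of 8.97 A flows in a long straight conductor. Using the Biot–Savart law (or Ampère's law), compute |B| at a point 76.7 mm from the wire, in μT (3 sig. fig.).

B ≈ 23.4 μT

For an infinitely long straight wire, B = μ₀I/(2πd).
B = (4π×10⁻⁷ × 8.97) / (2π × 0.0767) = 2.34×10⁻⁵ T.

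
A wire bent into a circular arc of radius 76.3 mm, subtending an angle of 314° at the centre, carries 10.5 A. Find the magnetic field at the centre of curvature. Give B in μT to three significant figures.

The Biot–Savart field of a circular arc at its centre is B = μ₀Iφ/(4πR), with φ = 5.48 rad.
B = (4π×10⁻⁷ × 10.5 × 5.48) / (4π × 0.0763) = 7.54×10⁻⁵ T.

B ≈ 75.4 μT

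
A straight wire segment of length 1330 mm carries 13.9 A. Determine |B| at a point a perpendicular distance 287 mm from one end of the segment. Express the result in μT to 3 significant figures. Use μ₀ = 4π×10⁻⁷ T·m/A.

For a finite straight segment, B = (μ₀I/4πd)(sinθ₁ + sinθ₂), where θ₁, θ₂ are the angles from the perpendicular to each end.
The perpendicular foot is at one end, so the two end-offsets along the wire are 0 and L = 1.33 m.
sinθ₁ = 0/√(0²+0.287²) = 0.0000; sinθ₂ = 1.33/√(1.33²+0.287²) = 0.9775.
B = (4π×10⁻⁷ × 13.9) / (4π × 0.287) × (0.0000 + 0.9775) = 4.73×10⁻⁶ T.

B ≈ 4.73 μT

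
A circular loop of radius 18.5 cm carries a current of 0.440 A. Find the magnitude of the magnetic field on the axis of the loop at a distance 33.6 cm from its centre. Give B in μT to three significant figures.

On the axis of a circular loop, B = μ₀IR² / [2(R²+z²)^(3/2)].
R² + z² = (0.185)² + (0.336)² = 0.1471 m², and (R²+z²)^(3/2) = 5.64×10⁻² m³.
B = (4π×10⁻⁷ × 0.440 × 0.03422) / (2 × 5.64×10⁻²) = 1.68×10⁻⁷ T.

B ≈ 0.168 μT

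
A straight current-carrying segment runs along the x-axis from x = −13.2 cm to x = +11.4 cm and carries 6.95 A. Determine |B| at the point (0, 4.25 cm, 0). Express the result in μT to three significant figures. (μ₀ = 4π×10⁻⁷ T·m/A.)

For a finite straight segment, B = (μ₀I/4πd)(sinθ₁ + sinθ₂), where θ₁, θ₂ are the angles from the perpendicular to each end.
The perpendicular distance is d = 0.0425 m; the end-offsets along the wire are a = 0.132 m and b = 0.114 m.
sinθ₁ = 0.132/√(0.132²+0.0425²) = 0.9519; sinθ₂ = 0.114/√(0.114²+0.0425²) = 0.9370.
B = (4π×10⁻⁷ × 6.95) / (4π × 0.0425) × (0.9519 + 0.9370) = 3.09×10⁻⁵ T.

B ≈ 30.9 μT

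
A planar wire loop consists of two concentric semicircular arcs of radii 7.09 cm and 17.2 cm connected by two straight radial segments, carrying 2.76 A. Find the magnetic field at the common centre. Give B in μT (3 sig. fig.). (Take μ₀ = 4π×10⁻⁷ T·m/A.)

B ≈ 7.19 μT

The radial connectors point toward the centre, so dl × r̂ = 0 and they contribute nothing.
Each semicircle gives μ₀I/(4R): inner arc 1.22×10⁻⁵ T, outer arc 5.04×10⁻⁶ T.
The two arcs carry current in opposite angular senses, so their fields oppose: B = |1.22×10⁻⁵ − 5.04×10⁻⁶| = 7.19×10⁻⁶ T.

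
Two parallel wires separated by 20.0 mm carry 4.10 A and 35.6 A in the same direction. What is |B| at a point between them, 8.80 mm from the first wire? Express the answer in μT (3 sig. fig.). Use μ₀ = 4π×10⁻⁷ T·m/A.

B ≈ 543 μT

Each long wire gives B = μ₀I/(2πd). Distances are d₁ = 0.0088 m and d₂ = 0.0112 m.
B₁ = 9.32×10⁻⁵ T, B₂ = 6.36×10⁻⁴ T.
Between parallel currents the two contributions point in opposite directions, so they subtract. B = |B₁ − B₂| = |9.32×10⁻⁵ − 6.36×10⁻⁴| = 5.43×10⁻⁴ T.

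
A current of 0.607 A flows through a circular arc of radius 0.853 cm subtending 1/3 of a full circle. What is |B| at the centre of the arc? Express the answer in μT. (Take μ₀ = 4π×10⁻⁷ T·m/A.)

B ≈ 14.9 μT

The Biot–Savart field of a circular arc at its centre is B = μ₀Iφ/(4πR), with φ = 2.094 rad.
B = (4π×10⁻⁷ × 0.607 × 2.094) / (4π × 0.00853) = 1.49×10⁻⁵ T.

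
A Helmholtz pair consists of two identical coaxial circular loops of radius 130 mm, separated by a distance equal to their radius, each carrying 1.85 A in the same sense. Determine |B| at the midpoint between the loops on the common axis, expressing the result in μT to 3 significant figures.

Each loop contributes B = μ₀IR²/[2(R²+z²)^(3/2)] on the axis, with z measured from that loop.
Loop 1 (z = 0.065 m): B₁ = 6.40×10⁻⁶ T. Loop 2 (z = 0.065 m): B₂ = 6.40×10⁻⁶ T.
The fields add: B = B₁ + B₂ = 1.28×10⁻⁵ T.

B ≈ 12.8 μT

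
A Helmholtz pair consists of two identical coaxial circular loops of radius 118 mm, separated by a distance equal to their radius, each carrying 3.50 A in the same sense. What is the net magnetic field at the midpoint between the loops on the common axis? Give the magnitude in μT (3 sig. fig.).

Each loop contributes B = μ₀IR²/[2(R²+z²)^(3/2)] on the axis, with z measured from that loop.
Loop 1 (z = 0.059 m): B₁ = 1.33×10⁻⁵ T. Loop 2 (z = 0.059 m): B₂ = 1.33×10⁻⁵ T.
The fields add: B = B₁ + B₂ = 2.67×10⁻⁵ T.

B ≈ 26.7 μT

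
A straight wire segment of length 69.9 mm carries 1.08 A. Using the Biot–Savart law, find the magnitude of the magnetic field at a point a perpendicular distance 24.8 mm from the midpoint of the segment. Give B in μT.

For a finite straight segment, B = (μ₀I/4πd)(sinθ₁ + sinθ₂), where θ₁, θ₂ are the angles from the perpendicular to each end.
The perpendicular from the point meets the wire at its midpoint, so each end is L/2 = 0.03495 m away along the wire.
sinθ₁ = 0.03495/√(0.03495²+0.0248²) = 0.8155; sinθ₂ = 0.03495/√(0.03495²+0.0248²) = 0.8155.
B = (4π×10⁻⁷ × 1.08) / (4π × 0.0248) × (0.8155 + 0.8155) = 7.10×10⁻⁶ T.

B ≈ 7.10 μT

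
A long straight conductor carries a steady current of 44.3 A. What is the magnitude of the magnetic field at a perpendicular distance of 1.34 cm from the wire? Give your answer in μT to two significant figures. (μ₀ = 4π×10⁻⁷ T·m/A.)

For an infinitely long straight wire, B = μ₀I/(2πd).
B = (4π×10⁻⁷ × 44.3) / (2π × 0.0134) = 6.61×10⁻⁴ T.

B ≈ 660 μT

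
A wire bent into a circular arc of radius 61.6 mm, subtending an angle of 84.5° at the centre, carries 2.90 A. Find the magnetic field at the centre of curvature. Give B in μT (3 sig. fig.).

B ≈ 6.94 μT

The Biot–Savart field of a circular arc at its centre is B = μ₀Iφ/(4πR), with φ = 1.475 rad.
B = (4π×10⁻⁷ × 2.90 × 1.475) / (4π × 0.0616) = 6.94×10⁻⁶ T.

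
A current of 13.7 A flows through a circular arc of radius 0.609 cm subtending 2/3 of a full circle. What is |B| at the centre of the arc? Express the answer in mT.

The Biot–Savart field of a circular arc at its centre is B = μ₀Iφ/(4πR), with φ = 4.189 rad.
B = (4π×10⁻⁷ × 13.7 × 4.189) / (4π × 0.00609) = 9.42×10⁻⁴ T.

B ≈ 0.942 mT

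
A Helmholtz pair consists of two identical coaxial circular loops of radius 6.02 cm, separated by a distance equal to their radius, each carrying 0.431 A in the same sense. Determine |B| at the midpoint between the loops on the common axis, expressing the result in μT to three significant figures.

B ≈ 6.44 μT

Each loop contributes B = μ₀IR²/[2(R²+z²)^(3/2)] on the axis, with z measured from that loop.
Loop 1 (z = 0.0301 m): B₁ = 3.22×10⁻⁶ T. Loop 2 (z = 0.0301 m): B₂ = 3.22×10⁻⁶ T.
The fields add: B = B₁ + B₂ = 6.44×10⁻⁶ T.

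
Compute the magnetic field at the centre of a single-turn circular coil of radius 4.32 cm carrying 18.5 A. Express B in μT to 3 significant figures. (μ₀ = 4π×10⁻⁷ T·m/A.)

B ≈ 269 μT

At the centre of a circular loop the Biot–Savart law gives B = μ₀I/(2R).
B = (4π×10⁻⁷ × 18.5) / (2 × 0.0432) = 2.69×10⁻⁴ T.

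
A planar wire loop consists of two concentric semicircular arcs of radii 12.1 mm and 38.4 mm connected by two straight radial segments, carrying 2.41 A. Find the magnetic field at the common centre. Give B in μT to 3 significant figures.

The radial connectors point toward the centre, so dl × r̂ = 0 and they contribute nothing.
Each semicircle gives μ₀I/(4R): inner arc 6.26×10⁻⁵ T, outer arc 1.97×10⁻⁵ T.
The two arcs carry current in opposite angular senses, so their fields oppose: B = |6.26×10⁻⁵ − 1.97×10⁻⁵| = 4.29×10⁻⁵ T.

B ≈ 42.9 μT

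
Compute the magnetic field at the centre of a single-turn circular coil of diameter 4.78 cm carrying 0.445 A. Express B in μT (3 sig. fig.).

B ≈ 11.7 μT

At the centre of a circular loop the Biot–Savart law gives B = μ₀I/(2R) (so R = 0.0239 m).
B = (4π×10⁻⁷ × 0.445) / (2 × 0.0239) = 1.17×10⁻⁵ T.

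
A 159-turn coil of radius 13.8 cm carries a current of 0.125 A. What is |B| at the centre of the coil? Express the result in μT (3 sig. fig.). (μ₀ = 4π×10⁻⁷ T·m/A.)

B ≈ 90.5 μT

For an N-turn flat coil, B = Nμ₀I/(2R) with R = 0.138 m.
B = 159 × 5.69×10⁻⁷ T = 9.05×10⁻⁵ T.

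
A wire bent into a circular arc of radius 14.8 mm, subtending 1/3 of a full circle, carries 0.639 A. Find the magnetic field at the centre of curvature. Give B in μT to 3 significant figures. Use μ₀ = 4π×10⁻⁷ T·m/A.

B ≈ 9.04 μT

The Biot–Savart field of a circular arc at its centre is B = μ₀Iφ/(4πR), with φ = 2.094 rad.
B = (4π×10⁻⁷ × 0.639 × 2.094) / (4π × 0.0148) = 9.04×10⁻⁶ T.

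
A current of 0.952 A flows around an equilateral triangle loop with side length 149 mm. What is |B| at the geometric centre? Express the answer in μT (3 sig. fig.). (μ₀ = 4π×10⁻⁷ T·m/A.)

Each side is a finite straight segment at perpendicular distance d = a/(2 tan(π/3)) = 0.04301 m from the centre, with end-angles ±π/3.
One side contributes B₁ = (μ₀I/4πd)·2 sin(π/3) = 3.83×10⁻⁶ T.
All 3 sides add in the same direction: B = 3 × 3.83×10⁻⁶ = 1.15×10⁻⁵ T.

B ≈ 11.5 μT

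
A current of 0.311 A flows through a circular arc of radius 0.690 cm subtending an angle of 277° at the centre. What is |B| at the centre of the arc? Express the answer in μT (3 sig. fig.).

The Biot–Savart field of a circular arc at its centre is B = μ₀Iφ/(4πR), with φ = 4.835 rad.
B = (4π×10⁻⁷ × 0.311 × 4.835) / (4π × 0.0069) = 2.18×10⁻⁵ T.

B ≈ 21.8 μT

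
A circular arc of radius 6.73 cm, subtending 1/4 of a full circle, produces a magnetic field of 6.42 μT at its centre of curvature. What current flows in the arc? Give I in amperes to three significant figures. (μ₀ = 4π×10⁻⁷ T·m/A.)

For a circular arc, B = μ₀Iφ/(4πR) with φ in radians; here φ = 1.571 rad.
So I = 4πRB/(μ₀φ) = 4π × 0.0673 × 6.42×10⁻⁶ / (4π×10⁻⁷ × 1.571) = 2.75 A.

I ≈ 2.75 A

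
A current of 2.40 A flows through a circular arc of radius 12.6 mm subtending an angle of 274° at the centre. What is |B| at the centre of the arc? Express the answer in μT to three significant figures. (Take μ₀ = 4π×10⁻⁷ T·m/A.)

B ≈ 91.1 μT

The Biot–Savart field of a circular arc at its centre is B = μ₀Iφ/(4πR), with φ = 4.782 rad.
B = (4π×10⁻⁷ × 2.40 × 4.782) / (4π × 0.0126) = 9.11×10⁻⁵ T.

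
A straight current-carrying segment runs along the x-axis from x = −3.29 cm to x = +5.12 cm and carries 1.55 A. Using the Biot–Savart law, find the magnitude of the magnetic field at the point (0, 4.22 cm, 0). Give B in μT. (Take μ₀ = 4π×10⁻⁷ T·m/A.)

For a finite straight segment, B = (μ₀I/4πd)(sinθ₁ + sinθ₂), where θ₁, θ₂ are the angles from the perpendicular to each end.
The perpendicular distance is d = 0.0422 m; the end-offsets along the wire are a = 0.0329 m and b = 0.0512 m.
sinθ₁ = 0.0329/√(0.0329²+0.0422²) = 0.6148; sinθ₂ = 0.0512/√(0.0512²+0.0422²) = 0.7717.
B = (4π×10⁻⁷ × 1.55) / (4π × 0.0422) × (0.6148 + 0.7717) = 5.09×10⁻⁶ T.

B ≈ 5.09 μT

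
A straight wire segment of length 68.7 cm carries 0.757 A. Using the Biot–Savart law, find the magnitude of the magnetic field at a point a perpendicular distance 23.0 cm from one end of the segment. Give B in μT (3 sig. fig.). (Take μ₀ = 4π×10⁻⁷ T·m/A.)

B ≈ 0.312 μT

For a finite straight segment, B = (μ₀I/4πd)(sinθ₁ + sinθ₂), where θ₁, θ₂ are the angles from the perpendicular to each end.
The perpendicular foot is at one end, so the two end-offsets along the wire are 0 and L = 0.687 m.
sinθ₁ = 0/√(0²+0.23²) = 0.0000; sinθ₂ = 0.687/√(0.687²+0.23²) = 0.9483.
B = (4π×10⁻⁷ × 0.757) / (4π × 0.23) × (0.0000 + 0.9483) = 3.12×10⁻⁷ T.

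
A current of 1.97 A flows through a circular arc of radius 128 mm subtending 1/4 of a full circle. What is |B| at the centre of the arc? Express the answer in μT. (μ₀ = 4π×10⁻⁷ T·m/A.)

The Biot–Savart field of a circular arc at its centre is B = μ₀Iφ/(4πR), with φ = 1.571 rad.
B = (4π×10⁻⁷ × 1.97 × 1.571) / (4π × 0.128) = 2.42×10⁻⁶ T.

B ≈ 2.42 μT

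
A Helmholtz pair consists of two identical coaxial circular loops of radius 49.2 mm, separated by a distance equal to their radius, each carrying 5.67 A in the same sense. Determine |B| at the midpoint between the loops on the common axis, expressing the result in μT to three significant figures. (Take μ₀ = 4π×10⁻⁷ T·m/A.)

B ≈ 104 μT

Each loop contributes B = μ₀IR²/[2(R²+z²)^(3/2)] on the axis, with z measured from that loop.
Loop 1 (z = 0.0246 m): B₁ = 5.18×10⁻⁵ T. Loop 2 (z = 0.0246 m): B₂ = 5.18×10⁻⁵ T.
The fields add: B = B₁ + B₂ = 1.04×10⁻⁴ T.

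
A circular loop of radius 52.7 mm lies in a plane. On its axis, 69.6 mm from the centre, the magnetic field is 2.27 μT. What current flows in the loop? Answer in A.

On the axis of a loop, B = μ₀IR²/[2(R²+z²)^(3/2)], so I = 2B(R²+z²)^(3/2)/(μ₀R²).
R² + z² = 0.002777 + 0.004844 = 0.007621 m²; raised to 3/2 gives 6.65×10⁻⁴ m³.
I = 2 × 2.27×10⁻⁶ × 6.65×10⁻⁴ / (1.26×10⁻⁶ × 0.002777) = 0.866 A.

I ≈ 0.866 A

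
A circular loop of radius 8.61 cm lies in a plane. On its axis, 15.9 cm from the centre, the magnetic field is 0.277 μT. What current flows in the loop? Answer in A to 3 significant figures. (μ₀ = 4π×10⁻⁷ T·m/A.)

On the axis of a loop, B = μ₀IR²/[2(R²+z²)^(3/2)], so I = 2B(R²+z²)^(3/2)/(μ₀R²).
R² + z² = 0.007413 + 0.02528 = 0.03269 m²; raised to 3/2 gives 5.91×10⁻³ m³.
I = 2 × 2.77×10⁻⁷ × 5.91×10⁻³ / (1.26×10⁻⁶ × 0.007413) = 0.352 A.

I ≈ 0.352 A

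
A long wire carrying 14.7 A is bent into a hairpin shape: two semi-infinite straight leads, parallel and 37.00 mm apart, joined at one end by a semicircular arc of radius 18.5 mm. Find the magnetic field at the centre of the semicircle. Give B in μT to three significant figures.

The semicircular arc contributes B_arc = μ₀I·π/(4πR) = μ₀I/(4R) = 2.50×10⁻⁴ T.
Each semi-infinite lead is at perpendicular distance R = 0.0185 m from the centre, with the perpendicular foot at its near end, so it contributes μ₀I/(4πR); both point the same way, together 1.59×10⁻⁴ T.
Arc and leads all point the same direction: B = 2.50×10⁻⁴ + 1.59×10⁻⁴ = 4.09×10⁻⁴ T.

B ≈ 409 μT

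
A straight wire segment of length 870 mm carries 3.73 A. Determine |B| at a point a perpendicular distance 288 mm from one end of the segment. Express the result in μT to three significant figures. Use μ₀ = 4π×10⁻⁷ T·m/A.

For a finite straight segment, B = (μ₀I/4πd)(sinθ₁ + sinθ₂), where θ₁, θ₂ are the angles from the perpendicular to each end.
The perpendicular foot is at one end, so the two end-offsets along the wire are 0 and L = 0.87 m.
sinθ₁ = 0/√(0²+0.288²) = 0.0000; sinθ₂ = 0.87/√(0.87²+0.288²) = 0.9493.
B = (4π×10⁻⁷ × 3.73) / (4π × 0.288) × (0.0000 + 0.9493) = 1.23×10⁻⁶ T.

B ≈ 1.23 μT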